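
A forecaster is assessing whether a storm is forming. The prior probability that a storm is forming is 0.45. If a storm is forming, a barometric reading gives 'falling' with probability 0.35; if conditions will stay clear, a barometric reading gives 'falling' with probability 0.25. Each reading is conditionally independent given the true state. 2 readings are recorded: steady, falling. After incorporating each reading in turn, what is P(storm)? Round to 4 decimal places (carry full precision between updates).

After 'steady': P(storm) = 0.65·0.4500 / (0.65·0.4500 + 0.75·0.5500) ≈ 0.4149
After 'falling': P(storm) = 0.35·0.4149 / (0.35·0.4149 + 0.25·0.5851) ≈ 0.4982

0.4982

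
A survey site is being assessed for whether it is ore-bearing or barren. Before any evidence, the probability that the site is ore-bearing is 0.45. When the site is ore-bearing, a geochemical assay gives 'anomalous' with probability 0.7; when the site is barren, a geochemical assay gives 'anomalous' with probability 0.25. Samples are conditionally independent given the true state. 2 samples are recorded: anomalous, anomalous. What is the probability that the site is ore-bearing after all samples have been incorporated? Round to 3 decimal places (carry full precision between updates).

Each posterior becomes the prior for the next update.
After 'anomalous': P(ore) = 0.7·0.4500 / (0.7·0.4500 + 0.25·0.5500) ≈ 0.6961
After 'anomalous': P(ore) = 0.7·0.6961 / (0.7·0.6961 + 0.25·0.3039) ≈ 0.8651

0.865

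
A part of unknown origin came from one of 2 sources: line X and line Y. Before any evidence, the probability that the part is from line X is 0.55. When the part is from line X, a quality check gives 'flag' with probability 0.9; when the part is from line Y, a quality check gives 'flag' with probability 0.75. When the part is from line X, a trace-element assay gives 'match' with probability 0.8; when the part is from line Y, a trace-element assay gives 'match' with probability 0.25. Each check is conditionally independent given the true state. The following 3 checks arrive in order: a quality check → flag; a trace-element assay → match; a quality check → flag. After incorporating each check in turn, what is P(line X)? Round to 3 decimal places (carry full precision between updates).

0.849

After a quality check='flag': P(line X) = 0.9·0.5500 / (0.9·0.5500 + 0.75·0.4500) ≈ 0.5946
After a trace-element assay='match': P(line X) = 0.8·0.5946 / (0.8·0.5946 + 0.25·0.4054) ≈ 0.8244
After a quality check='flag': P(line X) = 0.9·0.8244 / (0.9·0.8244 + 0.75·0.1756) ≈ 0.8492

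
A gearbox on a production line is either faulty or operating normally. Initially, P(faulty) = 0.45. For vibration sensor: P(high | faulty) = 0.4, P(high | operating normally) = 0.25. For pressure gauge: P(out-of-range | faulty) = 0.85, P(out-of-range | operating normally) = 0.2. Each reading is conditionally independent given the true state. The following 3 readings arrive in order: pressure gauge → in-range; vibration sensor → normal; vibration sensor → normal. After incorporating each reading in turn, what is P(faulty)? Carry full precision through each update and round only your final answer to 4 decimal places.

0.0894

After pressure gauge='in-range': P(faulty) = 0.15·0.4500 / (0.15·0.4500 + 0.8·0.5500) ≈ 0.1330
After vibration sensor='normal': P(faulty) = 0.6·0.1330 / (0.6·0.1330 + 0.75·0.8670) ≈ 0.1093
After vibration sensor='normal': P(faulty) = 0.6·0.1093 / (0.6·0.1093 + 0.75·0.8907) ≈ 0.0894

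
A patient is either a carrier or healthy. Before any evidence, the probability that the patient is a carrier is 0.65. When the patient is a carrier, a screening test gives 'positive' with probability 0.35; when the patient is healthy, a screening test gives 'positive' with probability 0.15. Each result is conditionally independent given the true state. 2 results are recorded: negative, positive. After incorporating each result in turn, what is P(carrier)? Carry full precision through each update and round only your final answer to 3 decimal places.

After 'negative': P(carrier) = 0.65·0.6500 / (0.65·0.6500 + 0.85·0.3500) ≈ 0.5868
After 'positive': P(carrier) = 0.35·0.5868 / (0.35·0.5868 + 0.15·0.4132) ≈ 0.7682

0.768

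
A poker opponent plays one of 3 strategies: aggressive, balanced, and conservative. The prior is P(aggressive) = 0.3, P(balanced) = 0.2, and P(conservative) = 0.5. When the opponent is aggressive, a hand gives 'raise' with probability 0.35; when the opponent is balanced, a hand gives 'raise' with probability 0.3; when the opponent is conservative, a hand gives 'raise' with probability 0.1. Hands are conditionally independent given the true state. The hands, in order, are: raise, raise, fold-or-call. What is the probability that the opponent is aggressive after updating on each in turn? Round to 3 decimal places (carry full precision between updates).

0.583

After 'raise': normaliser = 0.35·0.3000 + 0.3·0.2000 + 0.1·0.5000; P(aggressive) ≈ 0.4884, P(balanced) ≈ 0.2791, P(conservative) ≈ 0.2326
After 'raise': normaliser = 0.35·0.4884 + 0.3·0.2791 + 0.1·0.2326; P(aggressive) ≈ 0.6151, P(balanced) ≈ 0.3013, P(conservative) ≈ 0.0837
After 'fold-or-call': normaliser = 0.65·0.6151 + 0.7·0.3013 + 0.9·0.0837; P(aggressive) ≈ 0.5828, P(balanced) ≈ 0.3074, P(conservative) ≈ 0.1098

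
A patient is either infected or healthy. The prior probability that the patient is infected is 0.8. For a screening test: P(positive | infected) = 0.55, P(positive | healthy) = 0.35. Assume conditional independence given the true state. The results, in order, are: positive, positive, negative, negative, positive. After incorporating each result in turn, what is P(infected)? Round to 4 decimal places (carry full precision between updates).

After 'positive': P(infected) = 0.55·0.8000 / (0.55·0.8000 + 0.35·0.2000) ≈ 0.8627
After 'positive': P(infected) = 0.55·0.8627 / (0.55·0.8627 + 0.35·0.1373) ≈ 0.9081
After 'negative': P(infected) = 0.45·0.9081 / (0.45·0.9081 + 0.65·0.0919) ≈ 0.8724
After 'negative': P(infected) = 0.45·0.8724 / (0.45·0.8724 + 0.65·0.1276) ≈ 0.8256
After 'positive': P(infected) = 0.55·0.8256 / (0.55·0.8256 + 0.35·0.1744) ≈ 0.8815

0.8815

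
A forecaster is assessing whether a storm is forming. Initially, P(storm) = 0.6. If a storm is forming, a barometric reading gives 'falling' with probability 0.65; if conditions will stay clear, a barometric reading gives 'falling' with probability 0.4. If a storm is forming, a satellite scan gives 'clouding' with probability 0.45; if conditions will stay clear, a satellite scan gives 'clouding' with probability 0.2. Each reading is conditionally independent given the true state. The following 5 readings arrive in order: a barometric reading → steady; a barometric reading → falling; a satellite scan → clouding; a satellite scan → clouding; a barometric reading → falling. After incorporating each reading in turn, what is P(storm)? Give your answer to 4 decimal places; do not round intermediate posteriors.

Apply Bayes' rule sequentially, carrying P(storm) forward.
After a barometric reading='steady': P(storm) = 0.35·0.6000 / (0.35·0.6000 + 0.6·0.4000) ≈ 0.4667
After a barometric reading='falling': P(storm) = 0.65·0.4667 / (0.65·0.4667 + 0.4·0.5333) ≈ 0.5871
After a satellite scan='clouding': P(storm) = 0.45·0.5871 / (0.45·0.5871 + 0.2·0.4129) ≈ 0.7619
After a satellite scan='clouding': P(storm) = 0.45·0.7619 / (0.45·0.7619 + 0.2·0.2381) ≈ 0.8780
After a barometric reading='falling': P(storm) = 0.65·0.8780 / (0.65·0.8780 + 0.4·0.1220) ≈ 0.9212

0.9212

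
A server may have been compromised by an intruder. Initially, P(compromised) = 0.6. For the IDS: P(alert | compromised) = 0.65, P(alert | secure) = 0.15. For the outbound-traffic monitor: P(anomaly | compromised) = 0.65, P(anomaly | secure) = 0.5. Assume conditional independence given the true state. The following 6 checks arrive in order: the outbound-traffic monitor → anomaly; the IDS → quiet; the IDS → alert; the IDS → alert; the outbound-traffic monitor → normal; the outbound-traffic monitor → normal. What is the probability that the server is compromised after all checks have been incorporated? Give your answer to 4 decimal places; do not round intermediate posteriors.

0.8808

After the outbound-traffic monitor='anomaly': P(compromised) = 0.65·0.6000 / (0.65·0.6000 + 0.5·0.4000) ≈ 0.6610
After the IDS='quiet': P(compromised) = 0.35·0.6610 / (0.35·0.6610 + 0.85·0.3390) ≈ 0.4454
After the IDS='alert': P(compromised) = 0.65·0.4454 / (0.65·0.4454 + 0.15·0.5546) ≈ 0.7768
After the IDS='alert': P(compromised) = 0.65·0.7768 / (0.65·0.7768 + 0.15·0.2232) ≈ 0.9378
After the outbound-traffic monitor='normal': P(compromised) = 0.35·0.9378 / (0.35·0.9378 + 0.5·0.0622) ≈ 0.9135
After the outbound-traffic monitor='normal': P(compromised) = 0.35·0.9135 / (0.35·0.9135 + 0.5·0.0865) ≈ 0.8808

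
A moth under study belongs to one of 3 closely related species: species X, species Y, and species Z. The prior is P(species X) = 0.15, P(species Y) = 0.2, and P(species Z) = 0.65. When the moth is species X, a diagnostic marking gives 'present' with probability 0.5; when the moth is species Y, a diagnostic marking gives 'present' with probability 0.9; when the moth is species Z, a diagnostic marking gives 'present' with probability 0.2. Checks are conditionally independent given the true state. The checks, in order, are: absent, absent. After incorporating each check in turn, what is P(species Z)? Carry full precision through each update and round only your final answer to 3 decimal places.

0.913

Each posterior becomes the prior for the next update.
After 'absent': normaliser = 0.5·0.1500 + 0.1·0.2000 + 0.8·0.6500; P(species X) ≈ 0.1220, P(species Y) ≈ 0.0325, P(species Z) ≈ 0.8455
After 'absent': normaliser = 0.5·0.1220 + 0.1·0.0325 + 0.8·0.8455; P(species X) ≈ 0.0823, P(species Y) ≈ 0.0044, P(species Z) ≈ 0.9133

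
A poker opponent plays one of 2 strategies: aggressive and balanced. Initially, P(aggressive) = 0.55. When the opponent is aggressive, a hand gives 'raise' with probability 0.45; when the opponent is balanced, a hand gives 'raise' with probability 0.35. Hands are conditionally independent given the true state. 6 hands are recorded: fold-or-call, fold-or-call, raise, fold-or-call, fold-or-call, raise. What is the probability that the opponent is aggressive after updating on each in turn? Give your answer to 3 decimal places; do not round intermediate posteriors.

Each posterior becomes the prior for the next update.
After 'fold-or-call': P(aggressive) = 0.55·0.5500 / (0.55·0.5500 + 0.65·0.4500) ≈ 0.5084
After 'fold-or-call': P(aggressive) = 0.55·0.5084 / (0.55·0.5084 + 0.65·0.4916) ≈ 0.4667
After 'raise': P(aggressive) = 0.45·0.4667 / (0.45·0.4667 + 0.35·0.5333) ≈ 0.5294
After 'fold-or-call': P(aggressive) = 0.55·0.5294 / (0.55·0.5294 + 0.65·0.4706) ≈ 0.4877
After 'fold-or-call': P(aggressive) = 0.55·0.4877 / (0.55·0.4877 + 0.65·0.5123) ≈ 0.4462
After 'raise': P(aggressive) = 0.45·0.4462 / (0.45·0.4462 + 0.35·0.5538) ≈ 0.5088

0.509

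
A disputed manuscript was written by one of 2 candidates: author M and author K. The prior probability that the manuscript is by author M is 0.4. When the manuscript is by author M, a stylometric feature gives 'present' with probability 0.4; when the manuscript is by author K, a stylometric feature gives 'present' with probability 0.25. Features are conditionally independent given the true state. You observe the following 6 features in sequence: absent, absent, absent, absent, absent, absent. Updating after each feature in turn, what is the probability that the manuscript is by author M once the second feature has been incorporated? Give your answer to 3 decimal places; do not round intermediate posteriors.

After 'absent': P(author M) = 0.6·0.4000 / (0.6·0.4000 + 0.75·0.6000) ≈ 0.3478
After 'absent': P(author M) = 0.6·0.3478 / (0.6·0.3478 + 0.75·0.6522) ≈ 0.2991

0.299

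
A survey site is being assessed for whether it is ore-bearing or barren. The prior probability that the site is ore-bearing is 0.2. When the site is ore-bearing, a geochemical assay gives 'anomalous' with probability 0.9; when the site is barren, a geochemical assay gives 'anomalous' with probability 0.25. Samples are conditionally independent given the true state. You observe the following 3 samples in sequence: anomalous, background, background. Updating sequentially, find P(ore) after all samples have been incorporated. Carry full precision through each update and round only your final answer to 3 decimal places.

0.016

After 'anomalous': P(ore) = 0.9·0.2000 / (0.9·0.2000 + 0.25·0.8000) ≈ 0.4737
After 'background': P(ore) = 0.1·0.4737 / (0.1·0.4737 + 0.75·0.5263) ≈ 0.1071
After 'background': P(ore) = 0.1·0.1071 / (0.1·0.1071 + 0.75·0.8929) ≈ 0.0157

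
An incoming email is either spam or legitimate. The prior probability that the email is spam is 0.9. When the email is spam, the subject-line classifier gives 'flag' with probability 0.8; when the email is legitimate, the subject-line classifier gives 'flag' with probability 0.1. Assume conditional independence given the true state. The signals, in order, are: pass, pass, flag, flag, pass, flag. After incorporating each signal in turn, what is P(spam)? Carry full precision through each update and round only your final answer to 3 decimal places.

0.981

Apply Bayes' rule sequentially, carrying P(spam) forward.
After 'pass': P(spam) = 0.2·0.9000 / (0.2·0.9000 + 0.9·0.1000) ≈ 0.6667
After 'pass': P(spam) = 0.2·0.6667 / (0.2·0.6667 + 0.9·0.3333) ≈ 0.3077
After 'flag': P(spam) = 0.8·0.3077 / (0.8·0.3077 + 0.1·0.6923) ≈ 0.7805
After 'flag': P(spam) = 0.8·0.7805 / (0.8·0.7805 + 0.1·0.2195) ≈ 0.9660
After 'pass': P(spam) = 0.2·0.9660 / (0.2·0.9660 + 0.9·0.0340) ≈ 0.8634
After 'flag': P(spam) = 0.8·0.8634 / (0.8·0.8634 + 0.1·0.1366) ≈ 0.9806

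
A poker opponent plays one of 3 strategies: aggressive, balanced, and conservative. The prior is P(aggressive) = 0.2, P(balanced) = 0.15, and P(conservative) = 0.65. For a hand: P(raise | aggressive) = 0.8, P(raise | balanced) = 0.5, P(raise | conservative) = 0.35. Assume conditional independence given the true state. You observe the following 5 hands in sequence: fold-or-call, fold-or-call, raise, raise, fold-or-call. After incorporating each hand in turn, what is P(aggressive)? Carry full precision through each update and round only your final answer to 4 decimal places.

After 'fold-or-call': normaliser = 0.2·0.2000 + 0.5·0.1500 + 0.65·0.6500; P(aggressive) ≈ 0.0744, P(balanced) ≈ 0.1395, P(conservative) ≈ 0.7860
After 'fold-or-call': normaliser = 0.2·0.0744 + 0.5·0.1395 + 0.65·0.7860; P(aggressive) ≈ 0.0250, P(balanced) ≈ 0.1171, P(conservative) ≈ 0.8579
After 'raise': normaliser = 0.8·0.0250 + 0.5·0.1171 + 0.35·0.8579; P(aggressive) ≈ 0.0528, P(balanced) ≈ 0.1546, P(conservative) ≈ 0.7926
After 'raise': normaliser = 0.8·0.0528 + 0.5·0.1546 + 0.35·0.7926; P(aggressive) ≈ 0.1064, P(balanced) ≈ 0.1948, P(conservative) ≈ 0.6989
After 'fold-or-call': normaliser = 0.2·0.1064 + 0.5·0.1948 + 0.65·0.6989; P(aggressive) ≈ 0.0371, P(balanced) ≈ 0.1700, P(conservative) ≈ 0.7929

0.0371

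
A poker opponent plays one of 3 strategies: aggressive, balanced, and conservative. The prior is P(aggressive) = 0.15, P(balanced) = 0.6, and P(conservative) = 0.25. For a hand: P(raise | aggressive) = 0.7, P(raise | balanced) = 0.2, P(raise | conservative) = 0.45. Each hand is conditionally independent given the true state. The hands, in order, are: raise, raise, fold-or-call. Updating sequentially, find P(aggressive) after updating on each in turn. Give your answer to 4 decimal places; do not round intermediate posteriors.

0.3191

Each posterior becomes the prior for the next update.
After 'raise': normaliser = 0.7·0.1500 + 0.2·0.6000 + 0.45·0.2500; P(aggressive) ≈ 0.3111, P(balanced) ≈ 0.3556, P(conservative) ≈ 0.3333
After 'raise': normaliser = 0.7·0.3111 + 0.2·0.3556 + 0.45·0.3333; P(aggressive) ≈ 0.4962, P(balanced) ≈ 0.1620, P(conservative) ≈ 0.3418
After 'fold-or-call': normaliser = 0.3·0.4962 + 0.8·0.1620 + 0.55·0.3418; P(aggressive) ≈ 0.3191, P(balanced) ≈ 0.2779, P(conservative) ≈ 0.4030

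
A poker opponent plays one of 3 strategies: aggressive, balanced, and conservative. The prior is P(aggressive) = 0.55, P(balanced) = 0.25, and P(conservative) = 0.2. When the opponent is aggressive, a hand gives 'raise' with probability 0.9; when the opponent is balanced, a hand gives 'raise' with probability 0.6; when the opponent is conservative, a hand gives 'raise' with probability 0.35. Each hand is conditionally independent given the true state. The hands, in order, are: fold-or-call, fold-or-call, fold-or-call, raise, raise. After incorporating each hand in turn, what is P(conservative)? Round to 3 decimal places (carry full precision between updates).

0.520

After 'fold-or-call': normaliser = 0.1·0.5500 + 0.4·0.2500 + 0.65·0.2000; P(aggressive) ≈ 0.1930, P(balanced) ≈ 0.3509, P(conservative) ≈ 0.4561
After 'fold-or-call': normaliser = 0.1·0.1930 + 0.4·0.3509 + 0.65·0.4561; P(aggressive) ≈ 0.0423, P(balanced) ≈ 0.3077, P(conservative) ≈ 0.6500
After 'fold-or-call': normaliser = 0.1·0.0423 + 0.4·0.3077 + 0.65·0.6500; P(aggressive) ≈ 0.0077, P(balanced) ≈ 0.2239, P(conservative) ≈ 0.7685
After 'raise': normaliser = 0.9·0.0077 + 0.6·0.2239 + 0.35·0.7685; P(aggressive) ≈ 0.0169, P(balanced) ≈ 0.3274, P(conservative) ≈ 0.6557
After 'raise': normaliser = 0.9·0.0169 + 0.6·0.3274 + 0.35·0.6557; P(aggressive) ≈ 0.0344, P(balanced) ≈ 0.4453, P(conservative) ≈ 0.5202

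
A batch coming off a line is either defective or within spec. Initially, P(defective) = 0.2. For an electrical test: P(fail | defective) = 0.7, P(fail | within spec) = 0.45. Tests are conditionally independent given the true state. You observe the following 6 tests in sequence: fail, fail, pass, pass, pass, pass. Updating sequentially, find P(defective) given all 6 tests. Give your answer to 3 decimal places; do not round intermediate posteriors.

After 'fail': P(defective) = 0.7·0.2000 / (0.7·0.2000 + 0.45·0.8000) ≈ 0.2800
After 'fail': P(defective) = 0.7·0.2800 / (0.7·0.2800 + 0.45·0.7200) ≈ 0.3769
After 'pass': P(defective) = 0.3·0.3769 / (0.3·0.3769 + 0.55·0.6231) ≈ 0.2481
After 'pass': P(defective) = 0.3·0.2481 / (0.3·0.2481 + 0.55·0.7519) ≈ 0.1525
After 'pass': P(defective) = 0.3·0.1525 / (0.3·0.1525 + 0.55·0.8475) ≈ 0.0894
After 'pass': P(defective) = 0.3·0.0894 / (0.3·0.0894 + 0.55·0.9106) ≈ 0.0508

0.051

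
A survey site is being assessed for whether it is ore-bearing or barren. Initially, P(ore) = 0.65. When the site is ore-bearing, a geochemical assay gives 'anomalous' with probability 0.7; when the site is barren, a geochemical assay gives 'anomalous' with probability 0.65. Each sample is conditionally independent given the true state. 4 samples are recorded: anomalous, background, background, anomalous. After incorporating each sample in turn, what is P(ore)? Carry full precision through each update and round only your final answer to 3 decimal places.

0.613

Apply Bayes' rule sequentially, carrying P(ore) forward.
After 'anomalous': P(ore) = 0.7·0.6500 / (0.7·0.6500 + 0.65·0.3500) ≈ 0.6667
After 'background': P(ore) = 0.3·0.6667 / (0.3·0.6667 + 0.35·0.3333) ≈ 0.6316
After 'background': P(ore) = 0.3·0.6316 / (0.3·0.6316 + 0.35·0.3684) ≈ 0.5950
After 'anomalous': P(ore) = 0.7·0.5950 / (0.7·0.5950 + 0.65·0.4050) ≈ 0.6128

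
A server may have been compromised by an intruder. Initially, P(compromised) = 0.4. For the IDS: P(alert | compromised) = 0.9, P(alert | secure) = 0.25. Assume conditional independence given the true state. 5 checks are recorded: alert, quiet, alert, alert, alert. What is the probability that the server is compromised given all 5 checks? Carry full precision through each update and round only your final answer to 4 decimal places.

0.9372

After 'alert': P(compromised) = 0.9·0.4000 / (0.9·0.4000 + 0.25·0.6000) ≈ 0.7059
After 'quiet': P(compromised) = 0.1·0.7059 / (0.1·0.7059 + 0.75·0.2941) ≈ 0.2424
After 'alert': P(compromised) = 0.9·0.2424 / (0.9·0.2424 + 0.25·0.7576) ≈ 0.5353
After 'alert': P(compromised) = 0.9·0.5353 / (0.9·0.5353 + 0.25·0.4647) ≈ 0.8057
After 'alert': P(compromised) = 0.9·0.8057 / (0.9·0.8057 + 0.25·0.1943) ≈ 0.9372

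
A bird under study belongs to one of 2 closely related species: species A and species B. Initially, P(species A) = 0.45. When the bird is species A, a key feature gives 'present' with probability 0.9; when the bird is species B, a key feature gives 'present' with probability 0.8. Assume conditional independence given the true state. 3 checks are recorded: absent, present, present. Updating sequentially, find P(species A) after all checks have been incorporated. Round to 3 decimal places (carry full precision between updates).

0.341

Each posterior becomes the prior for the next update.
After 'absent': P(species A) = 0.1·0.4500 / (0.1·0.4500 + 0.2·0.5500) ≈ 0.2903
After 'present': P(species A) = 0.9·0.2903 / (0.9·0.2903 + 0.8·0.7097) ≈ 0.3152
After 'present': P(species A) = 0.9·0.3152 / (0.9·0.3152 + 0.8·0.6848) ≈ 0.3411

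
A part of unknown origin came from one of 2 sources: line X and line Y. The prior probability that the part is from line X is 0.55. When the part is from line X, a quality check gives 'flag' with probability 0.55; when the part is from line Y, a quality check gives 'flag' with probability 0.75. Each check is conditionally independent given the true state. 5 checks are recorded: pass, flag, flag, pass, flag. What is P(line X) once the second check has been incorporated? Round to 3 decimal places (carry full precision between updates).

Each posterior becomes the prior for the next update.
After 'pass': P(line X) = 0.45·0.5500 / (0.45·0.5500 + 0.25·0.4500) ≈ 0.6875
After 'flag': P(line X) = 0.55·0.6875 / (0.55·0.6875 + 0.75·0.3125) ≈ 0.6173

0.617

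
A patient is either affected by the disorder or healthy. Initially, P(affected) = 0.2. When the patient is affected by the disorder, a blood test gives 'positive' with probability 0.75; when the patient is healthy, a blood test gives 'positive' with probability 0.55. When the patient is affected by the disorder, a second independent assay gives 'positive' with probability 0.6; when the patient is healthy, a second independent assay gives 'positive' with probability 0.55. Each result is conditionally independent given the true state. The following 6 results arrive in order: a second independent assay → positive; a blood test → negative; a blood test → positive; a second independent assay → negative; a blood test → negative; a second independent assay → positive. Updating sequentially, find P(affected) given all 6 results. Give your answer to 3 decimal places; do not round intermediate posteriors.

0.100

After a second independent assay='positive': P(affected) = 0.6·0.2000 / (0.6·0.2000 + 0.55·0.8000) ≈ 0.2143
After a blood test='negative': P(affected) = 0.25·0.2143 / (0.25·0.2143 + 0.45·0.7857) ≈ 0.1316
After a blood test='positive': P(affected) = 0.75·0.1316 / (0.75·0.1316 + 0.55·0.8684) ≈ 0.1712
After a second independent assay='negative': P(affected) = 0.4·0.1712 / (0.4·0.1712 + 0.45·0.8288) ≈ 0.1552
After a blood test='negative': P(affected) = 0.25·0.1552 / (0.25·0.1552 + 0.45·0.8448) ≈ 0.0926
After a second independent assay='positive': P(affected) = 0.6·0.0926 / (0.6·0.0926 + 0.55·0.9074) ≈ 0.1002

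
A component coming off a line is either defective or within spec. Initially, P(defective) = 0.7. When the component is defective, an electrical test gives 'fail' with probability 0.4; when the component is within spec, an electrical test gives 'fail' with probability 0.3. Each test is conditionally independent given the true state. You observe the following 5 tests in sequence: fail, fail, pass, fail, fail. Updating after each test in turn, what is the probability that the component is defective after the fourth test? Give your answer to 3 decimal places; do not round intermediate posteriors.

After 'fail': P(defective) = 0.4·0.7000 / (0.4·0.7000 + 0.3·0.3000) ≈ 0.7568
After 'fail': P(defective) = 0.4·0.7568 / (0.4·0.7568 + 0.3·0.2432) ≈ 0.8058
After 'pass': P(defective) = 0.6·0.8058 / (0.6·0.8058 + 0.7·0.1942) ≈ 0.7805
After 'fail': P(defective) = 0.4·0.7805 / (0.4·0.7805 + 0.3·0.2195) ≈ 0.8258

0.826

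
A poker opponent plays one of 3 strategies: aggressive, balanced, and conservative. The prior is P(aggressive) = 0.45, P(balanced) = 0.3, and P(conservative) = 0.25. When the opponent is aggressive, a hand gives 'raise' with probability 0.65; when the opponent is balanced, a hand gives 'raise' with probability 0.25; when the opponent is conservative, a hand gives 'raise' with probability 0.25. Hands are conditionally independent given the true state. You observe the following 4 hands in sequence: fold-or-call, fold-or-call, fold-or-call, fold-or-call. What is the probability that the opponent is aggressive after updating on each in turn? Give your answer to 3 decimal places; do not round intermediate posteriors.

After 'fold-or-call': normaliser = 0.35·0.4500 + 0.75·0.3000 + 0.75·0.2500; P(aggressive) ≈ 0.2763, P(balanced) ≈ 0.3947, P(conservative) ≈ 0.3289
After 'fold-or-call': normaliser = 0.35·0.2763 + 0.75·0.3947 + 0.75·0.3289; P(aggressive) ≈ 0.1512, P(balanced) ≈ 0.4630, P(conservative) ≈ 0.3858
After 'fold-or-call': normaliser = 0.35·0.1512 + 0.75·0.4630 + 0.75·0.3858; P(aggressive) ≈ 0.0768, P(balanced) ≈ 0.5036, P(conservative) ≈ 0.4197
After 'fold-or-call': normaliser = 0.35·0.0768 + 0.75·0.5036 + 0.75·0.4197; P(aggressive) ≈ 0.0374, P(balanced) ≈ 0.5251, P(conservative) ≈ 0.4376

0.037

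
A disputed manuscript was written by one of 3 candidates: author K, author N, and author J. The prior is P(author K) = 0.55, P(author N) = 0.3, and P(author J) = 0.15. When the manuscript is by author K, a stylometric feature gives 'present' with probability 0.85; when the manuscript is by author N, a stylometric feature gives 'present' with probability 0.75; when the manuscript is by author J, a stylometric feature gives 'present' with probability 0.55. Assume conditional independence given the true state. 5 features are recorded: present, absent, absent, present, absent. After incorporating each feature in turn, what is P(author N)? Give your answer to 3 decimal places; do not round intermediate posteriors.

After 'present': normaliser = 0.85·0.5500 + 0.75·0.3000 + 0.55·0.1500; P(author K) ≈ 0.6032, P(author N) ≈ 0.2903, P(author J) ≈ 0.1065
After 'absent': normaliser = 0.15·0.6032 + 0.25·0.2903 + 0.45·0.1065; P(author K) ≈ 0.4289, P(author N) ≈ 0.3440, P(author J) ≈ 0.2271
After 'absent': normaliser = 0.15·0.4289 + 0.25·0.3440 + 0.45·0.2271; P(author K) ≈ 0.2548, P(author N) ≈ 0.3406, P(author J) ≈ 0.4046
After 'present': normaliser = 0.85·0.2548 + 0.75·0.3406 + 0.55·0.4046; P(author K) ≈ 0.3118, P(author N) ≈ 0.3678, P(author J) ≈ 0.3204
After 'absent': normaliser = 0.15·0.3118 + 0.25·0.3678 + 0.45·0.3204; P(author K) ≈ 0.1653, P(author N) ≈ 0.3250, P(author J) ≈ 0.5097

0.325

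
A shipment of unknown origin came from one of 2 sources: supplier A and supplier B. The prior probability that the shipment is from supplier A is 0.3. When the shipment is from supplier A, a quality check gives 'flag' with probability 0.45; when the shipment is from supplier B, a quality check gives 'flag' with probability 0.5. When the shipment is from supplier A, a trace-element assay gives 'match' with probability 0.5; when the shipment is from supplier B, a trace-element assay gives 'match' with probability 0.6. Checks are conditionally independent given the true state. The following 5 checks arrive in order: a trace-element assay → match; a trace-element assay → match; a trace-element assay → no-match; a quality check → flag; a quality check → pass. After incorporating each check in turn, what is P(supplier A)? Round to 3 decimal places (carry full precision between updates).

0.269

After a trace-element assay='match': P(supplier A) = 0.5·0.3000 / (0.5·0.3000 + 0.6·0.7000) ≈ 0.2632
After a trace-element assay='match': P(supplier A) = 0.5·0.2632 / (0.5·0.2632 + 0.6·0.7368) ≈ 0.2294
After a trace-element assay='no-match': P(supplier A) = 0.5·0.2294 / (0.5·0.2294 + 0.4·0.7706) ≈ 0.2711
After a quality check='flag': P(supplier A) = 0.45·0.2711 / (0.45·0.2711 + 0.5·0.7289) ≈ 0.2508
After a quality check='pass': P(supplier A) = 0.55·0.2508 / (0.55·0.2508 + 0.5·0.7492) ≈ 0.2692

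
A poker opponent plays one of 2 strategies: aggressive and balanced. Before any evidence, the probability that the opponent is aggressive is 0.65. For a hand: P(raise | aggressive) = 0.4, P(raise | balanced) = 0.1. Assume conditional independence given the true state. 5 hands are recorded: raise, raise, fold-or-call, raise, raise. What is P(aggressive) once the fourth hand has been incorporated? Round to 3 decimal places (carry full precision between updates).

After 'raise': P(aggressive) = 0.4·0.6500 / (0.4·0.6500 + 0.1·0.3500) ≈ 0.8814
After 'raise': P(aggressive) = 0.4·0.8814 / (0.4·0.8814 + 0.1·0.1186) ≈ 0.9674
After 'fold-or-call': P(aggressive) = 0.6·0.9674 / (0.6·0.9674 + 0.9·0.0326) ≈ 0.9519
After 'raise': P(aggressive) = 0.4·0.9519 / (0.4·0.9519 + 0.1·0.0481) ≈ 0.9875

0.988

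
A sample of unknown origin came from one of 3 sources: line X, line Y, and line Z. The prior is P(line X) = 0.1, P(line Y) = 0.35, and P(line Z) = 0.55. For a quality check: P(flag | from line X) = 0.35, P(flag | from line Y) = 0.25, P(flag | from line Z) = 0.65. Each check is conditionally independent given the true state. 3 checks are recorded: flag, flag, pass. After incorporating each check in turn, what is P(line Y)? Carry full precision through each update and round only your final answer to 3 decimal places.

After 'flag': normaliser = 0.35·0.1000 + 0.25·0.3500 + 0.65·0.5500; P(line X) ≈ 0.0729, P(line Y) ≈ 0.1823, P(line Z) ≈ 0.7448
After 'flag': normaliser = 0.35·0.0729 + 0.25·0.1823 + 0.65·0.7448; P(line X) ≈ 0.0460, P(line Y) ≈ 0.0821, P(line Z) ≈ 0.8720
After 'pass': normaliser = 0.65·0.0460 + 0.75·0.0821 + 0.35·0.8720; P(line X) ≈ 0.0753, P(line Y) ≈ 0.1552, P(line Z) ≈ 0.7695

0.155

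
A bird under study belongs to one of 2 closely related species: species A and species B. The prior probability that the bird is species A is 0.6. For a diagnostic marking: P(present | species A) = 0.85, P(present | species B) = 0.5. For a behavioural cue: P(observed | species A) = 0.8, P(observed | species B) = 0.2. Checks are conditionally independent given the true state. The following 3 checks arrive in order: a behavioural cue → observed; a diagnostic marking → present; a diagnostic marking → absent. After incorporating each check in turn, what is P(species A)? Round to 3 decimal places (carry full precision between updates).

0.754

Each posterior becomes the prior for the next update.
After a behavioural cue='observed': P(species A) = 0.8·0.6000 / (0.8·0.6000 + 0.2·0.4000) ≈ 0.8571
After a diagnostic marking='present': P(species A) = 0.85·0.8571 / (0.85·0.8571 + 0.5·0.1429) ≈ 0.9107
After a diagnostic marking='absent': P(species A) = 0.15·0.9107 / (0.15·0.9107 + 0.5·0.0893) ≈ 0.7537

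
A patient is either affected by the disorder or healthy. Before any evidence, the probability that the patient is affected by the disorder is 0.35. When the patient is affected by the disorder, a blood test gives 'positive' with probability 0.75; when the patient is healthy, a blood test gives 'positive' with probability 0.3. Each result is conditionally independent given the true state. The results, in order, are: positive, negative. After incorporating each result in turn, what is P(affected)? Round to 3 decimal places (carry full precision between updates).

0.325

Each posterior becomes the prior for the next update.
After 'positive': P(affected) = 0.75·0.3500 / (0.75·0.3500 + 0.3·0.6500) ≈ 0.5738
After 'negative': P(affected) = 0.25·0.5738 / (0.25·0.5738 + 0.7·0.4262) ≈ 0.3247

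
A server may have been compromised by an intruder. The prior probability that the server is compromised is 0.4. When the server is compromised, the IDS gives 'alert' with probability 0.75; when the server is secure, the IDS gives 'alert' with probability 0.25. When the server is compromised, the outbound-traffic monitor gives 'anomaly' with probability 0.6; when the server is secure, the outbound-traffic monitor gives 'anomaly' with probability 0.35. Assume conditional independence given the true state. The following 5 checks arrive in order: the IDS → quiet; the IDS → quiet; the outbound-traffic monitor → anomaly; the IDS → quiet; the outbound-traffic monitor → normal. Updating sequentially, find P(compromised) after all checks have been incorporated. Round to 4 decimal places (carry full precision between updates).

Each posterior becomes the prior for the next update.
After the IDS='quiet': P(compromised) = 0.25·0.4000 / (0.25·0.4000 + 0.75·0.6000) ≈ 0.1818
After the IDS='quiet': P(compromised) = 0.25·0.1818 / (0.25·0.1818 + 0.75·0.8182) ≈ 0.0690
After the outbound-traffic monitor='anomaly': P(compromised) = 0.6·0.0690 / (0.6·0.0690 + 0.35·0.9310) ≈ 0.1127
After the IDS='quiet': P(compromised) = 0.25·0.1127 / (0.25·0.1127 + 0.75·0.8873) ≈ 0.0406
After the outbound-traffic monitor='normal': P(compromised) = 0.4·0.0406 / (0.4·0.0406 + 0.65·0.9594) ≈ 0.0254

0.0254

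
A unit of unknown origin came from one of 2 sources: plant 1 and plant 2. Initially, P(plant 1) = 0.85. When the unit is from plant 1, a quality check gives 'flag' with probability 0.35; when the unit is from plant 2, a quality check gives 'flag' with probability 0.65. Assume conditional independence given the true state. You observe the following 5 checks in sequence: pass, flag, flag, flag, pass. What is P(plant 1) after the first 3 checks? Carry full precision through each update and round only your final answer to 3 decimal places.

0.753

Apply Bayes' rule sequentially, carrying P(plant 1) forward.
After 'pass': P(plant 1) = 0.65·0.8500 / (0.65·0.8500 + 0.35·0.1500) ≈ 0.9132
After 'flag': P(plant 1) = 0.35·0.9132 / (0.35·0.9132 + 0.65·0.0868) ≈ 0.8500
After 'flag': P(plant 1) = 0.35·0.8500 / (0.35·0.8500 + 0.65·0.1500) ≈ 0.7532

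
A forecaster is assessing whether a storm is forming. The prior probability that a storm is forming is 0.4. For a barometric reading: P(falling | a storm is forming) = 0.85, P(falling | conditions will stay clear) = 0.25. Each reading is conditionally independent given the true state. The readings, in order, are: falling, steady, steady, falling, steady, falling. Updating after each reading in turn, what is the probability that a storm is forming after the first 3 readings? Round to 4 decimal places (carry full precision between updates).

Each posterior becomes the prior for the next update.
After 'falling': P(storm) = 0.85·0.4000 / (0.85·0.4000 + 0.25·0.6000) ≈ 0.6939
After 'steady': P(storm) = 0.15·0.6939 / (0.15·0.6939 + 0.75·0.3061) ≈ 0.3119
After 'steady': P(storm) = 0.15·0.3119 / (0.15·0.3119 + 0.75·0.6881) ≈ 0.0831

0.0831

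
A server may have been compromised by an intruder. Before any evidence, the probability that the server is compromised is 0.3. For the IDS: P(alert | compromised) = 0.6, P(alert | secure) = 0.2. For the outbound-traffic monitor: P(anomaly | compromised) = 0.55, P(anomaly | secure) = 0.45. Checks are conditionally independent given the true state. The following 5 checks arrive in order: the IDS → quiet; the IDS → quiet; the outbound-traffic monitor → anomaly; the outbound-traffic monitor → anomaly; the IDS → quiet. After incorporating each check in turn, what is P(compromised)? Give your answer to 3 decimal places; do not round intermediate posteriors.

Apply Bayes' rule sequentially, carrying P(compromised) forward.
After the IDS='quiet': P(compromised) = 0.4·0.3000 / (0.4·0.3000 + 0.8·0.7000) ≈ 0.1765
After the IDS='quiet': P(compromised) = 0.4·0.1765 / (0.4·0.1765 + 0.8·0.8235) ≈ 0.0968
After the outbound-traffic monitor='anomaly': P(compromised) = 0.55·0.0968 / (0.55·0.0968 + 0.45·0.9032) ≈ 0.1158
After the outbound-traffic monitor='anomaly': P(compromised) = 0.55·0.1158 / (0.55·0.1158 + 0.45·0.8842) ≈ 0.1380
After the IDS='quiet': P(compromised) = 0.4·0.1380 / (0.4·0.1380 + 0.8·0.8620) ≈ 0.0741

0.074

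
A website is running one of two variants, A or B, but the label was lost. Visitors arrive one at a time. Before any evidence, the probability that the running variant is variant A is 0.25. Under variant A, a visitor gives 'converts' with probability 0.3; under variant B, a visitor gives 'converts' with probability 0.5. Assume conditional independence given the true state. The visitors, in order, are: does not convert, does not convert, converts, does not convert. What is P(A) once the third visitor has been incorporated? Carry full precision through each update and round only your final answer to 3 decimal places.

0.282

After 'does not convert': P(A) = 0.7·0.2500 / (0.7·0.2500 + 0.5·0.7500) ≈ 0.3182
After 'does not convert': P(A) = 0.7·0.3182 / (0.7·0.3182 + 0.5·0.6818) ≈ 0.3952
After 'converts': P(A) = 0.3·0.3952 / (0.3·0.3952 + 0.5·0.6048) ≈ 0.2816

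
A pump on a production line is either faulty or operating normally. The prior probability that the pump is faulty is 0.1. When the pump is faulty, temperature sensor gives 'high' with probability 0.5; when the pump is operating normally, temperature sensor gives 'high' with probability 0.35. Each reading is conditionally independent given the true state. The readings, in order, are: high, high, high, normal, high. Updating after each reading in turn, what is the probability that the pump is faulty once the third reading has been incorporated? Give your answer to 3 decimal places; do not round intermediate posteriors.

0.245

After 'high': P(faulty) = 0.5·0.1000 / (0.5·0.1000 + 0.35·0.9000) ≈ 0.1370
After 'high': P(faulty) = 0.5·0.1370 / (0.5·0.1370 + 0.35·0.8630) ≈ 0.1848
After 'high': P(faulty) = 0.5·0.1848 / (0.5·0.1848 + 0.35·0.8152) ≈ 0.2447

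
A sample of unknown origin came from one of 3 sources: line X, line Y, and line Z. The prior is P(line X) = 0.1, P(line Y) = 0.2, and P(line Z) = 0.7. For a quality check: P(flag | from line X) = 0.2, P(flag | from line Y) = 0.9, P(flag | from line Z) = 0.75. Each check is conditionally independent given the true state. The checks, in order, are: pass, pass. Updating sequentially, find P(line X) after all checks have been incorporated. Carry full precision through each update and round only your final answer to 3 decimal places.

0.583

After 'pass': normaliser = 0.8·0.1000 + 0.1·0.2000 + 0.25·0.7000; P(line X) ≈ 0.2909, P(line Y) ≈ 0.0727, P(line Z) ≈ 0.6364
After 'pass': normaliser = 0.8·0.2909 + 0.1·0.0727 + 0.25·0.6364; P(line X) ≈ 0.5831, P(line Y) ≈ 0.0182, P(line Z) ≈ 0.3986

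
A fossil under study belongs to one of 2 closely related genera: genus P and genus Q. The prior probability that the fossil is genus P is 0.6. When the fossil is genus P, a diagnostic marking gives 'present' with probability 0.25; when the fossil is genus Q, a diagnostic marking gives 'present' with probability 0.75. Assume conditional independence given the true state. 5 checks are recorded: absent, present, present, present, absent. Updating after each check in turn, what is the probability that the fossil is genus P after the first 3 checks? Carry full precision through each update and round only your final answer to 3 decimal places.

After 'absent': P(genus P) = 0.75·0.6000 / (0.75·0.6000 + 0.25·0.4000) ≈ 0.8182
After 'present': P(genus P) = 0.25·0.8182 / (0.25·0.8182 + 0.75·0.1818) ≈ 0.6000
After 'present': P(genus P) = 0.25·0.6000 / (0.25·0.6000 + 0.75·0.4000) ≈ 0.3333

0.333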